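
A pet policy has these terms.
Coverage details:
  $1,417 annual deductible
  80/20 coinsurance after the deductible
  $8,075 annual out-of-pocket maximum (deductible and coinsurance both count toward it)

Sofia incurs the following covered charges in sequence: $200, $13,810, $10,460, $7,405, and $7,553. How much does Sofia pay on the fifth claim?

$566.40

Claim 1 ($200): entire amount goes to the deductible. Owner owes $200 (running OOP $200).
Claim 2 ($13,810): deductible takes $1,217, $12,593 remains; coinsurance $12,593 × 20% = $2,518.60. Cost to owner: $3,735.60. OOP to date $3,935.60.
Claim 3 ($10,460): 20% coinsurance on $10,460 = $2,092. Owner pays $2,092; OOP now $6,027.60.
Claim 4 ($7,405): deductible already satisfied, so owner's share is 20% × $7,405 = $1,481. Owner owes $1,481 (running OOP $7,508.60).
Claim 5 ($7,553): deductible already satisfied, so owner's share is 20% × $7,553 = $1,510.60. That would push OOP to $9,019.20, over the $8,075 cap, so owner pays $8,075 − $7,508.60 = $566.40.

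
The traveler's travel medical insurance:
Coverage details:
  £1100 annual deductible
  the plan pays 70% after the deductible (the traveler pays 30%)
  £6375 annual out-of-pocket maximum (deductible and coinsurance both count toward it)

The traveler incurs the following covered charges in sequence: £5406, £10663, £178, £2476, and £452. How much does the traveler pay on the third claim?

#1 (£5406): £1100 finishes the deductible; £4306 goes to coinsurance; coinsurance £4306 × 30% = £1291.80. Traveler owes £2391.80 (running OOP £2391.80).
#2 (£10663): 30% coinsurance on £10663 = £3198.90. Traveler owes £3198.90 (running OOP £5590.70).
#3 (£178): 30% coinsurance on £178 = £53.40. Traveler pays £53.40; OOP now £5644.10.

£53.40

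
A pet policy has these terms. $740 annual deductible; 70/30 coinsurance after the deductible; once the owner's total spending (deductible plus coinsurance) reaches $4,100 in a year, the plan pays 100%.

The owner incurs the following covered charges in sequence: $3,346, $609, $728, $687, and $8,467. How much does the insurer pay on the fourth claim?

$480.90

Claim 1 — $3,346: $740 finishes the deductible; $2,606 goes to coinsurance; 30% of $2,606 = $781.80. Owner pays $1,521.80; OOP now $1,521.80. Insurer: $3,346 − $1,521.80 = $1,824.20.
Claim 2 — $609: 30% coinsurance on $609 = $182.70. Owner owes $182.70 (running OOP $1,704.50). Plan pays $609 − $182.70 = $426.30.
Claim 3 — $728: deductible met; 30% of $728 = $218.40. Owner pays $218.40; OOP now $1,922.90. Plan pays $728 − $218.40 = $509.60.
Claim 4 — $687: deductible met; 30% of $687 = $206.10. Owner owes $206.10 (running OOP $2,129). Insurer: $687 − $206.10 = $480.90.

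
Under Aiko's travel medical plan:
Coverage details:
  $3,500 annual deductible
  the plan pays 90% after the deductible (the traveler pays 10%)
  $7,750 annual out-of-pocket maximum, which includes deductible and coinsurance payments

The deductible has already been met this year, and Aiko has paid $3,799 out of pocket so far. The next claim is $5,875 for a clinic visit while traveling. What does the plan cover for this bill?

$5,287.50

The deductible is already satisfied, so the full bill goes to coinsurance.
10% of $5,875 = $587.50 falls to the traveler.
Total out-of-pocket so far would be $3,799 + $587.50 = $4,386.50, below the $7,750 cap — no reduction.
The plan picks up $5,875 − $587.50 = $5,287.50.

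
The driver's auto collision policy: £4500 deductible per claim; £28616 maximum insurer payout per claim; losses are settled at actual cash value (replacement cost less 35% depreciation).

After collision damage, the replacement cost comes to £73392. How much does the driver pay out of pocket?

Depreciate 35%: the covered value is £73392 × 0.65 = £47704.80.
Less the £4500 deductible: £47704.80 − £4500 = £43204.80.
£43204.80 exceeds the £28616 limit, so the insurer pays the limit: £28616.
Out of pocket: £73392 − £28616 = £44776.

£44776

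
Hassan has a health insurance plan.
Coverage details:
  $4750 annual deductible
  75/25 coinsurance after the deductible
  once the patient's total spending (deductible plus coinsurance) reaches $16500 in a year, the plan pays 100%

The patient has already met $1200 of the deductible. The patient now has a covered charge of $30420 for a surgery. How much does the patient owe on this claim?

$10267.50

$1200 of the $4750 deductible is already met, leaving $3550.
After the $3550 deductible portion, $30420 − $3550 = $26870 is subject to coinsurance.
25% of $26870 = $6717.50 falls to the patient.
So the patient owes $3550 + $6717.50 = $10267.50 before any cap.
Cumulative spending $1200 + $10267.50 = $11467.50 stays under the $16500 maximum.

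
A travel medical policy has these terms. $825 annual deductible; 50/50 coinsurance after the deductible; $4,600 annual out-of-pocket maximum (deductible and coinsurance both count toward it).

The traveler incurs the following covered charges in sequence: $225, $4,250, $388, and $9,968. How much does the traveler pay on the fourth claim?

Bill 1, $225: fully absorbed by the deductible. Cost to traveler: $225. OOP to date $225.
Bill 2, $4,250: $600 to deductible, leaving $3,650; coinsurance $3,650 × 50% = $1,825. Cost to traveler: $2,425. OOP to date $2,650.
Bill 3, $388: deductible met; 50% of $388 = $194. Traveler pays $194; OOP now $2,844.
Bill 4, $9,968: 50% coinsurance on $9,968 = $4,984. Adding that to $2,844 gives $7,828, past the $4,600 cap; traveler pays only $4,600 − $2,844 = $1,756.

$1,756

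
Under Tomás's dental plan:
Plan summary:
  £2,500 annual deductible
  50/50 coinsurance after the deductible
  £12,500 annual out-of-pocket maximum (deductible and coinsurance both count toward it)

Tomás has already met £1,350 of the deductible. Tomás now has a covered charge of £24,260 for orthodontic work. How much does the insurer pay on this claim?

Deductible still to meet: £2,500 − £1,350 = £1,150.
After the £1,150 deductible portion, £24,260 − £1,150 = £23,110 is subject to coinsurance.
Patient's 50% share of £23,110 is £11,555.
Patient responsibility before any cap: £1,150 + £11,555 = £12,705.
Adding £12,705 to the £1,350 already spent would give £14,055, which exceeds the £12,500 cap; the patient pays just £12,500 − £1,350 = £11,150.
The plan picks up £24,260 − £11,150 = £13,110.

£13,110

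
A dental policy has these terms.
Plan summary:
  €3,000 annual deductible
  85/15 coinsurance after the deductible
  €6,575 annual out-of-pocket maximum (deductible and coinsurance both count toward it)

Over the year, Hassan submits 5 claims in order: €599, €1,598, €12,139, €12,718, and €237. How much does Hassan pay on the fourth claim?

Claim 1 (€599): fully absorbed by the deductible. Cost to patient: €599. OOP to date €599.
Claim 2 (€1,598): entire amount goes to the deductible. Patient pays €1,598; OOP now €2,197.
Claim 3 (€12,139): €803 to deductible, leaving €11,336; patient's 15% is €1,700.40. Patient pays €2,503.40; OOP now €4,700.40.
Claim 4 (€12,718): deductible met; 15% of €12,718 = €1,907.70. Adding that to €4,700.40 gives €6,608.10, past the €6,575 cap; patient pays only €6,575 − €4,700.40 = €1,874.60.

€1,874.60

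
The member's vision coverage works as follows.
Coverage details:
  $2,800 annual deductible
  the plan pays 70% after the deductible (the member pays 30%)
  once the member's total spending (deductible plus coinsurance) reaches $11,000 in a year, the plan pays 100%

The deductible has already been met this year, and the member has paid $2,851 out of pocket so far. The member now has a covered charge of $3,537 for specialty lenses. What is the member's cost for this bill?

With the deductible met, the entire $3,537 is subject to coinsurance.
Member's 30% share of $3,537 is $1,061.10.
Cumulative spending $2,851 + $1,061.10 = $3,912.10 stays under the $11,000 maximum.

$1,061.10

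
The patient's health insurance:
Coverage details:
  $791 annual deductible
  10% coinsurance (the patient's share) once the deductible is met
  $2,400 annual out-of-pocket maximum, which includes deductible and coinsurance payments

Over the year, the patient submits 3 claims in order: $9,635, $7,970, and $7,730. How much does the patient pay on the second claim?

Claim 1 ($9,635): $791 to deductible, leaving $8,844; coinsurance $8,844 × 10% = $884.40. Patient owes $1,675.40 (running OOP $1,675.40).
Claim 2 ($7,970): deductible already satisfied, so patient's share is 10% × $7,970 = $797. OOP would hit $2,472.40 > $2,400, so the cap limits the patient to $2,400 − $1,675.40 = $724.60.

$724.60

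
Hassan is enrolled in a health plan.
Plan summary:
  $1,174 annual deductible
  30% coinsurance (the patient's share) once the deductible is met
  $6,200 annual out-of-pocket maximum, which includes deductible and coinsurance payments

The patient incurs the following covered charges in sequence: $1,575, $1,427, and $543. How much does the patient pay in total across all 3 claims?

Bill 1, $1,575: $1,174 to deductible, leaving $401; patient's 30% is $120.30. Cost to patient: $1,294.30. OOP to date $1,294.30.
Bill 2, $1,427: 30% coinsurance on $1,427 = $428.10. Patient pays $428.10; OOP now $1,722.40.
Bill 3, $543: deductible already satisfied, so patient's share is 30% × $543 = $162.90. Patient owes $162.90 (running OOP $1,885.30).
Summing the patient's payments: $1,294.30 + $428.10 + $162.90 = $1,885.30.

$1,885.30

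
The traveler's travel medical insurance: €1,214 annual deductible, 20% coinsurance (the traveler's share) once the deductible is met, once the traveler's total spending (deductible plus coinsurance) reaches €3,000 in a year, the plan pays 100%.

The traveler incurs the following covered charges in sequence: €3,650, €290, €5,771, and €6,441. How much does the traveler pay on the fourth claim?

€86.60

Bill 1, €3,650: €1,214 to deductible, leaving €2,436; coinsurance €2,436 × 20% = €487.20. Traveler owes €1,701.20 (running OOP €1,701.20).
Bill 2, €290: 20% coinsurance on €290 = €58. Traveler pays €58; OOP now €1,759.20.
Bill 3, €5,771: deductible met; 20% of €5,771 = €1,154.20. Traveler pays €1,154.20; OOP now €2,913.40.
Bill 4, €6,441: 20% coinsurance on €6,441 = €1,288.20. That would push OOP to €4,201.60, over the €3,000 cap, so traveler pays €3,000 − €2,913.40 = €86.60.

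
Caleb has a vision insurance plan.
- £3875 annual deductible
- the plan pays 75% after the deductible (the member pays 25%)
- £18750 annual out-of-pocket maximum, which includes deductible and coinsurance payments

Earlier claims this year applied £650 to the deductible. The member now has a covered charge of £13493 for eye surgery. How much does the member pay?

£5792

Deductible still to meet: £3875 − £650 = £3225.
That leaves £13493 − £3225 = £10268 for coinsurance.
Coinsurance: £10268 × 25% = £2567.
That puts the member's cost at £3225 + £2567 = £5792 before any cap.
Total out-of-pocket so far would be £650 + £5792 = £6442, below the £18750 cap — no reduction.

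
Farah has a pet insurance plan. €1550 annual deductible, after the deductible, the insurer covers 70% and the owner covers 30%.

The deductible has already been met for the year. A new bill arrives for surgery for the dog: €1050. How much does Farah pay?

€315

The deductible is already satisfied, so the full bill goes to coinsurance.
30% of €1050 = €315 falls to the owner.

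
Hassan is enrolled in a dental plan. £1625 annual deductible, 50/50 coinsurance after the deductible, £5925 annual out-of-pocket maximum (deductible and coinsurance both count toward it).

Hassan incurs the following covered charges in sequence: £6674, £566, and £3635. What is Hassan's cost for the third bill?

£1492.50

Claim 1 — £6674: £1625 to deductible, leaving £5049; patient's 50% is £2524.50. Cost to patient: £4149.50. OOP to date £4149.50.
Claim 2 — £566: deductible already satisfied, so patient's share is 50% × £566 = £283. Cost to patient: £283. OOP to date £4432.50.
Claim 3 — £3635: deductible met; 50% of £3635 = £1817.50. That would push OOP to £6250, over the £5925 cap, so patient pays £5925 − £4432.50 = £1492.50.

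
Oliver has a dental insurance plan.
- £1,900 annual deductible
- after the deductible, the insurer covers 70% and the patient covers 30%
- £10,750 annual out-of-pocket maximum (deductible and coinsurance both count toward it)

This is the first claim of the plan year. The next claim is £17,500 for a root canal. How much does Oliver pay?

£6,580

The full £1,900 deductible is still open; £1,900 of this bill applies to it.
That leaves £17,500 − £1,900 = £15,600 for coinsurance.
Patient's 30% share of £15,600 is £4,680.
Patient responsibility before any cap: £1,900 + £4,680 = £6,580.
Year-to-date out-of-pocket becomes £0 + £6,580 = £6,580, still under the £10,750 maximum, so no cap applies.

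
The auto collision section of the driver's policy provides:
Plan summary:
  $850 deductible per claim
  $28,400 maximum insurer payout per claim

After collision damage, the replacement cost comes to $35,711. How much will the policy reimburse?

Less the $850 deductible: $35,711 − $850 = $34,861.
Since $34,861 > $28,400, the payout is capped at $28,400.

$28,400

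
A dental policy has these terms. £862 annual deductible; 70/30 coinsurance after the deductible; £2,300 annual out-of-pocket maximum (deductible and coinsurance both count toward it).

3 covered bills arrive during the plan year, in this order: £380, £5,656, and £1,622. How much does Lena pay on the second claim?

#1 (£380): all of it applies to the deductible. Patient pays £380; OOP now £380.
#2 (£5,656): £482 finishes the deductible; £5,174 goes to coinsurance; patient's 30% is £1,552.20. Together that's £482 + £1,552.20 = £2,034.20. That would push OOP to £2,414.20, over the £2,300 cap, so patient pays £2,300 − £380 = £1,920.

£1,920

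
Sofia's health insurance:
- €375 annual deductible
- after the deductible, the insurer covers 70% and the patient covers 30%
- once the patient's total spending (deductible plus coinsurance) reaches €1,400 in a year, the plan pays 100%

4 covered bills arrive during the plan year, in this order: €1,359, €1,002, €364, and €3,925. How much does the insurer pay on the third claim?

Bill 1, €1,359: deductible takes €375, €984 remains; 30% of €984 = €295.20. Cost to patient: €670.20. OOP to date €670.20. Insurer: €1,359 − €670.20 = €688.80.
Bill 2, €1,002: deductible already satisfied, so patient's share is 30% × €1,002 = €300.60. Patient pays €300.60; OOP now €970.80. Insurer: €1,002 − €300.60 = €701.40.
Bill 3, €364: deductible already satisfied, so patient's share is 30% × €364 = €109.20. Cost to patient: €109.20. OOP to date €1,080. Insurer: €364 − €109.20 = €254.80.

€254.80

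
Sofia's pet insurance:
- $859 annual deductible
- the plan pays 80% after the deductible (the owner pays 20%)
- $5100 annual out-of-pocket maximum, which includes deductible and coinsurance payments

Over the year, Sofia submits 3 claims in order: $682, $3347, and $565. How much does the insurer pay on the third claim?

$452

Bill 1, $682: fully absorbed by the deductible. Owner owes $682 (running OOP $682). Insurer: $682 − $682 = $0.
Bill 2, $3347: $177 to deductible, leaving $3170; 20% of $3170 = $634. Owner pays $811; OOP now $1493. Insurer: $3347 − $811 = $2536.
Bill 3, $565: 20% coinsurance on $565 = $113. Cost to owner: $113. OOP to date $1606. Plan pays $565 − $113 = $452.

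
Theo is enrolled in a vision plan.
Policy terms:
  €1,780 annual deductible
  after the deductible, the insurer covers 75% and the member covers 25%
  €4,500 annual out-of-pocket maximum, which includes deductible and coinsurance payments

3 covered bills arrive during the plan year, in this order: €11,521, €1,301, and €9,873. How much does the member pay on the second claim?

€284.75

Claim 1 (€11,521): €1,780 to deductible, leaving €9,741; 25% of €9,741 = €2,435.25. Member pays €4,215.25; OOP now €4,215.25.
Claim 2 (€1,301): deductible already satisfied, so member's share is 25% × €1,301 = €325.25. That would push OOP to €4,540.50, over the €4,500 cap, so member pays €4,500 − €4,215.25 = €284.75.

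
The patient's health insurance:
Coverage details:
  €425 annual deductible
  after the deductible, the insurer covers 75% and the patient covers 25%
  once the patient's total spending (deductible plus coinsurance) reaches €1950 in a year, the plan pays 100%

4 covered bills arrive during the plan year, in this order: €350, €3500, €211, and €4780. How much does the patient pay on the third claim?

Claim 1 (€350): entire amount goes to the deductible. Patient owes €350 (running OOP €350).
Claim 2 (€3500): deductible takes €75, €3425 remains; patient's 25% is €856.25. Patient owes €931.25 (running OOP €1281.25).
Claim 3 (€211): deductible met; 25% of €211 = €52.75. Cost to patient: €52.75. OOP to date €1334.

€52.75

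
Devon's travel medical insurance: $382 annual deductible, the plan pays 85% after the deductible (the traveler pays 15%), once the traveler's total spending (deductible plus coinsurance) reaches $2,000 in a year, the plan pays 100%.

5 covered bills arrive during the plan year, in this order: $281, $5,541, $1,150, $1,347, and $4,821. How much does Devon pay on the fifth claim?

$427.45

Bill 1, $281: entire amount goes to the deductible. Cost to traveler: $281. OOP to date $281.
Bill 2, $5,541: deductible takes $101, $5,440 remains; 15% of $5,440 = $816. Cost to traveler: $917. OOP to date $1,198.
Bill 3, $1,150: deductible met; 15% of $1,150 = $172.50. Traveler owes $172.50 (running OOP $1,370.50).
Bill 4, $1,347: deductible met; 15% of $1,347 = $202.05. Cost to traveler: $202.05. OOP to date $1,572.55.
Bill 5, $4,821: deductible met; 15% of $4,821 = $723.15. Adding that to $1,572.55 gives $2,295.70, past the $2,000 cap; traveler pays only $2,000 − $1,572.55 = $427.45.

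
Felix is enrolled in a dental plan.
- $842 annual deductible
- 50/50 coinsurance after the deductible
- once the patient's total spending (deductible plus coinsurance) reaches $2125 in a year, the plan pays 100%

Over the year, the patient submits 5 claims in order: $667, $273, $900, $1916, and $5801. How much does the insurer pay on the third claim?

Bill 1, $667: fully absorbed by the deductible. Patient pays $667; OOP now $667. Insurer: $667 − $667 = $0.
Bill 2, $273: $175 finishes the deductible; $98 goes to coinsurance; coinsurance $98 × 50% = $49. Patient pays $224; OOP now $891. Insurer: $273 − $224 = $49.
Bill 3, $900: 50% coinsurance on $900 = $450. Patient pays $450; OOP now $1341. Plan pays $900 − $450 = $450.

$450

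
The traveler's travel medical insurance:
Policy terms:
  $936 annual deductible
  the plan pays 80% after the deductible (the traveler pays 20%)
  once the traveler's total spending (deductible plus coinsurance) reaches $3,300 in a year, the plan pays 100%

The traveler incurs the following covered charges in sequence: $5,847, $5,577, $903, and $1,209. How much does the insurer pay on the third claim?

$722.40

Bill 1, $5,847: deductible takes $936, $4,911 remains; traveler's 20% is $982.20. Cost to traveler: $1,918.20. OOP to date $1,918.20. Insurer: $5,847 − $1,918.20 = $3,928.80.
Bill 2, $5,577: 20% coinsurance on $5,577 = $1,115.40. Traveler pays $1,115.40; OOP now $3,033.60. Plan pays $5,577 − $1,115.40 = $4,461.60.
Bill 3, $903: deductible already satisfied, so traveler's share is 20% × $903 = $180.60. Traveler pays $180.60; OOP now $3,214.20. Insurer: $903 − $180.60 = $722.40.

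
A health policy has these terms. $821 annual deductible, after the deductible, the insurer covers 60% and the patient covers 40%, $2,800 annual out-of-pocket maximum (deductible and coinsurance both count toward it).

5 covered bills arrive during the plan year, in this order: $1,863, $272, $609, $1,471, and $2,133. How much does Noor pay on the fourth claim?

Claim 1 — $1,863: deductible takes $821, $1,042 remains; coinsurance $1,042 × 40% = $416.80. Patient owes $1,237.80 (running OOP $1,237.80).
Claim 2 — $272: deductible met; 40% of $272 = $108.80. Cost to patient: $108.80. OOP to date $1,346.60.
Claim 3 — $609: 40% coinsurance on $609 = $243.60. Cost to patient: $243.60. OOP to date $1,590.20.
Claim 4 — $1,471: deductible already satisfied, so patient's share is 40% × $1,471 = $588.40. Cost to patient: $588.40. OOP to date $2,178.60.

$588.40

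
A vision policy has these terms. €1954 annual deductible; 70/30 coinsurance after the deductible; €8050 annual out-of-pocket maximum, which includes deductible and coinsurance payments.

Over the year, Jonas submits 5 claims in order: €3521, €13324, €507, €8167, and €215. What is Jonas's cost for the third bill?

Bill 1, €3521: deductible takes €1954, €1567 remains; member's 30% is €470.10. Member owes €2424.10 (running OOP €2424.10).
Bill 2, €13324: deductible met; 30% of €13324 = €3997.20. Cost to member: €3997.20. OOP to date €6421.30.
Bill 3, €507: deductible met; 30% of €507 = €152.10. Member owes €152.10 (running OOP €6573.40).

€152.10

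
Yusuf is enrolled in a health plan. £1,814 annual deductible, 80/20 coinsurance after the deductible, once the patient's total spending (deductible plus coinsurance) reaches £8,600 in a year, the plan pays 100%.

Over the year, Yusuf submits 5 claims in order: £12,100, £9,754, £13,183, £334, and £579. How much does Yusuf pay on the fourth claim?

Claim 1 (£12,100): £1,814 to deductible, leaving £10,286; 20% of £10,286 = £2,057.20. Patient owes £3,871.20 (running OOP £3,871.20).
Claim 2 (£9,754): 20% coinsurance on £9,754 = £1,950.80. Cost to patient: £1,950.80. OOP to date £5,822.
Claim 3 (£13,183): deductible met; 20% of £13,183 = £2,636.60. Patient pays £2,636.60; OOP now £8,458.60.
Claim 4 (£334): deductible already satisfied, so patient's share is 20% × £334 = £66.80. Patient pays £66.80; OOP now £8,525.40.

£66.80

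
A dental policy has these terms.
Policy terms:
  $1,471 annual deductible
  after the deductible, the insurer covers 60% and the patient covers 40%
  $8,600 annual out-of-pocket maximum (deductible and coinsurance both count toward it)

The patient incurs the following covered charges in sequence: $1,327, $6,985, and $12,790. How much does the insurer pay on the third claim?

#1 ($1,327): fully absorbed by the deductible. Patient pays $1,327; OOP now $1,327. Plan pays $1,327 − $1,327 = $0.
#2 ($6,985): $144 to deductible, leaving $6,841; 40% of $6,841 = $2,736.40. Patient owes $2,880.40 (running OOP $4,207.40). Insurer: $6,985 − $2,880.40 = $4,104.60.
#3 ($12,790): 40% coinsurance on $12,790 = $5,116. OOP would hit $9,323.40 > $8,600, so the cap limits the patient to $8,600 − $4,207.40 = $4,392.60. Plan pays $12,790 − $4,392.60 = $8,397.40.

$8,397.40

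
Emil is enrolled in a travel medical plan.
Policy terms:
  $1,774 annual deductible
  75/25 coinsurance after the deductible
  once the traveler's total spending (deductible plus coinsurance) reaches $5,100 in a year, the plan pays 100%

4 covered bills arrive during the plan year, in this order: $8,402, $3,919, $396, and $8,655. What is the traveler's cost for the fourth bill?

$590.25

Claim 1 — $8,402: deductible takes $1,774, $6,628 remains; coinsurance $6,628 × 25% = $1,657. Cost to traveler: $3,431. OOP to date $3,431.
Claim 2 — $3,919: 25% coinsurance on $3,919 = $979.75. Traveler pays $979.75; OOP now $4,410.75.
Claim 3 — $396: deductible met; 25% of $396 = $99. Traveler pays $99; OOP now $4,509.75.
Claim 4 — $8,655: deductible met; 25% of $8,655 = $2,163.75. That would push OOP to $6,673.50, over the $5,100 cap, so traveler pays $5,100 − $4,509.75 = $590.25.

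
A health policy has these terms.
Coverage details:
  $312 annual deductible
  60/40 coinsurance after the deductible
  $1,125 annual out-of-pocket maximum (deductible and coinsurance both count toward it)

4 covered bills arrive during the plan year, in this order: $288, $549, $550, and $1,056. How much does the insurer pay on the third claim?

#1 ($288): all of it applies to the deductible. Patient owes $288 (running OOP $288). Insurer: $288 − $288 = $0.
#2 ($549): $24 to deductible, leaving $525; coinsurance $525 × 40% = $210. Cost to patient: $234. OOP to date $522. Plan pays $549 − $234 = $315.
#3 ($550): 40% coinsurance on $550 = $220. Cost to patient: $220. OOP to date $742. Plan pays $550 − $220 = $330.

$330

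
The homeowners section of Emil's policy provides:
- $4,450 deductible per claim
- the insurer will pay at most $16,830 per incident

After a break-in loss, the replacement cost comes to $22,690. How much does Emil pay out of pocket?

Less the $4,450 deductible: $22,690 − $4,450 = $18,240.
$18,240 exceeds the $16,830 limit, so the insurer pays the limit: $16,830.
Homeowner's share is the uncovered remainder: $22,690 − $16,830 = $5,860.

$5,860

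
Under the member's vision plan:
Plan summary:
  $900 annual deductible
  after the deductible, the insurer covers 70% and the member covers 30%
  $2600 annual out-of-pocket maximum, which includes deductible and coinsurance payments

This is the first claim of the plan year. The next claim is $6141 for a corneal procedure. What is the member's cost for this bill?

$2472.30

The full $900 deductible is still open; $900 of this bill applies to it.
After the $900 deductible portion, $6141 − $900 = $5241 is subject to coinsurance.
Coinsurance: $5241 × 30% = $1572.30.
So the member owes $900 + $1572.30 = $2472.30 before any cap.
Total out-of-pocket so far would be $0 + $2472.30 = $2472.30, below the $2600 cap — no reduction.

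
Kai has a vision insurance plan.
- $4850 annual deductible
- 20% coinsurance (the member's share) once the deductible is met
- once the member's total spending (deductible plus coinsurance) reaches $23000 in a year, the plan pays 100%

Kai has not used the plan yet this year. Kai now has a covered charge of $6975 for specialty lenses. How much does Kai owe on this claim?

$5275

Deductible not yet touched, so the first $4850 of the bill goes to the deductible.
After the $4850 deductible portion, $6975 − $4850 = $2125 is subject to coinsurance.
Coinsurance: $2125 × 20% = $425.
Member responsibility before any cap: $4850 + $425 = $5275.
Year-to-date out-of-pocket becomes $0 + $5275 = $5275, still under the $23000 maximum, so no cap applies.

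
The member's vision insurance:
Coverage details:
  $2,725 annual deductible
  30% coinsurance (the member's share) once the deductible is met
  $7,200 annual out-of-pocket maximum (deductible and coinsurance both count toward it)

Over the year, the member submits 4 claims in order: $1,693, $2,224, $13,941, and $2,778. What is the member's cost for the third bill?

Claim 1 — $1,693: all of it applies to the deductible. Member pays $1,693; OOP now $1,693.
Claim 2 — $2,224: $1,032 finishes the deductible; $1,192 goes to coinsurance; member's 30% is $357.60. Member pays $1,389.60; OOP now $3,082.60.
Claim 3 — $13,941: deductible met; 30% of $13,941 = $4,182.30. That would push OOP to $7,264.90, over the $7,200 cap, so member pays $7,200 − $3,082.60 = $4,117.40.

$4,117.40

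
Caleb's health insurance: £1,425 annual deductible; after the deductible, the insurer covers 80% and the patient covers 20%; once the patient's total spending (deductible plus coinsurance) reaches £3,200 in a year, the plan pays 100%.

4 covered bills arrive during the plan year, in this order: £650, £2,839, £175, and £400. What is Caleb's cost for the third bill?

Bill 1, £650: fully absorbed by the deductible. Patient owes £650 (running OOP £650).
Bill 2, £2,839: £775 finishes the deductible; £2,064 goes to coinsurance; patient's 20% is £412.80. Patient owes £1,187.80 (running OOP £1,837.80).
Bill 3, £175: 20% coinsurance on £175 = £35. Patient pays £35; OOP now £1,872.80.

£35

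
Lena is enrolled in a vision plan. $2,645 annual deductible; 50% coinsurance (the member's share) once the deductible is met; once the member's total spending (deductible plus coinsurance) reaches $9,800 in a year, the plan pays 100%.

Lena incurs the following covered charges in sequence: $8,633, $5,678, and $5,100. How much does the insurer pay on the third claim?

Bill 1, $8,633: $2,645 to deductible, leaving $5,988; coinsurance $5,988 × 50% = $2,994. Cost to member: $5,639. OOP to date $5,639. Plan pays $8,633 − $5,639 = $2,994.
Bill 2, $5,678: 50% coinsurance on $5,678 = $2,839. Cost to member: $2,839. OOP to date $8,478. Plan pays $5,678 − $2,839 = $2,839.
Bill 3, $5,100: deductible already satisfied, so member's share is 50% × $5,100 = $2,550. OOP would hit $11,028 > $9,800, so the cap limits the member to $9,800 − $8,478 = $1,322. Plan pays $5,100 − $1,322 = $3,778.

$3,778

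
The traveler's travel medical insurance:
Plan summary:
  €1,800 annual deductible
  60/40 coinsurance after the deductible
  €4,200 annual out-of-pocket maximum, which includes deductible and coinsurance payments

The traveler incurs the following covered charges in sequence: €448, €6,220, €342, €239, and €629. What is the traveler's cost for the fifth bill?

Claim 1 (€448): entire amount goes to the deductible. Traveler owes €448 (running OOP €448).
Claim 2 (€6,220): €1,352 to deductible, leaving €4,868; traveler's 40% is €1,947.20. Cost to traveler: €3,299.20. OOP to date €3,747.20.
Claim 3 (€342): 40% coinsurance on €342 = €136.80. Traveler owes €136.80 (running OOP €3,884).
Claim 4 (€239): deductible met; 40% of €239 = €95.60. Cost to traveler: €95.60. OOP to date €3,979.60.
Claim 5 (€629): 40% coinsurance on €629 = €251.60. Adding that to €3,979.60 gives €4,231.20, past the €4,200 cap; traveler pays only €4,200 − €3,979.60 = €220.40.

€220.40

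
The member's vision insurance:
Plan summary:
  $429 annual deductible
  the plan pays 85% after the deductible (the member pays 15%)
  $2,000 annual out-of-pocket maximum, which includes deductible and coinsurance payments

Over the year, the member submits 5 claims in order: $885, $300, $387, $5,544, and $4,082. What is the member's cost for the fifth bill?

#1 ($885): $429 to deductible, leaving $456; coinsurance $456 × 15% = $68.40. Member pays $497.40; OOP now $497.40.
#2 ($300): deductible met; 15% of $300 = $45. Member pays $45; OOP now $542.40.
#3 ($387): deductible already satisfied, so member's share is 15% × $387 = $58.05. Member owes $58.05 (running OOP $600.45).
#4 ($5,544): 15% coinsurance on $5,544 = $831.60. Cost to member: $831.60. OOP to date $1,432.05.
#5 ($4,082): deductible already satisfied, so member's share is 15% × $4,082 = $612.30. Adding that to $1,432.05 gives $2,044.35, past the $2,000 cap; member pays only $2,000 − $1,432.05 = $567.95.

$567.95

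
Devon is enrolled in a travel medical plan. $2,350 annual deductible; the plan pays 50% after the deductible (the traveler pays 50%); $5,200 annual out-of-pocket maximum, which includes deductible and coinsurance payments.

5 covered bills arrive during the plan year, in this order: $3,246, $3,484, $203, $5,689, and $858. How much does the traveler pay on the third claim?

$101.50

#1 ($3,246): $2,350 to deductible, leaving $896; traveler's 50% is $448. Traveler owes $2,798 (running OOP $2,798).
#2 ($3,484): deductible met; 50% of $3,484 = $1,742. Traveler owes $1,742 (running OOP $4,540).
#3 ($203): deductible already satisfied, so traveler's share is 50% × $203 = $101.50. Traveler pays $101.50; OOP now $4,641.50.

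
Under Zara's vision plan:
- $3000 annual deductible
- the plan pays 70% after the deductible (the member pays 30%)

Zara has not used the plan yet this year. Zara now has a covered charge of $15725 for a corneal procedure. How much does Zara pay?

$6817.50

Deductible not yet touched, so the first $3000 of the bill goes to the deductible.
That leaves $15725 − $3000 = $12725 for coinsurance.
30% of $12725 = $3817.50 falls to the member.
Member responsibility: $3000 + $3817.50 = $6817.50.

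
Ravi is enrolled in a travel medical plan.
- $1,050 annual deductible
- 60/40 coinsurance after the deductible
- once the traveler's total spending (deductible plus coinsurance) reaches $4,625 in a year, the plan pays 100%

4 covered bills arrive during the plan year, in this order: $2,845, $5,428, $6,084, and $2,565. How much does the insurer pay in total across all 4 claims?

$12,297

Claim 1 ($2,845): deductible takes $1,050, $1,795 remains; 40% of $1,795 = $718. Cost to traveler: $1,768. OOP to date $1,768. Plan pays $2,845 − $1,768 = $1,077.
Claim 2 ($5,428): deductible already satisfied, so traveler's share is 40% × $5,428 = $2,171.20. Cost to traveler: $2,171.20. OOP to date $3,939.20. Insurer: $5,428 − $2,171.20 = $3,256.80.
Claim 3 ($6,084): 40% coinsurance on $6,084 = $2,433.60. That would push OOP to $6,372.80, over the $4,625 cap, so traveler pays $4,625 − $3,939.20 = $685.80. Plan pays $6,084 − $685.80 = $5,398.20.
Claim 4 ($2,565): deductible met; 40% of $2,565 = $1,026. That would push OOP to $5,651, over the $4,625 cap, so traveler pays $4,625 − $4,625 = $0. Plan pays $2,565 − $0 = $2,565.
Insurer total: $1,077 + $3,256.80 + $5,398.20 + $2,565 = $12,297.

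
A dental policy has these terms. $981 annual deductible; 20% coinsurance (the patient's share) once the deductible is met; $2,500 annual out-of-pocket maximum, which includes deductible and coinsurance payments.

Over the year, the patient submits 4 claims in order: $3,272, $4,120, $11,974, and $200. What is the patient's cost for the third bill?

$236.80

Bill 1, $3,272: $981 to deductible, leaving $2,291; 20% of $2,291 = $458.20. Patient pays $1,439.20; OOP now $1,439.20.
Bill 2, $4,120: 20% coinsurance on $4,120 = $824. Patient pays $824; OOP now $2,263.20.
Bill 3, $11,974: 20% coinsurance on $11,974 = $2,394.80. That would push OOP to $4,658, over the $2,500 cap, so patient pays $2,500 − $2,263.20 = $236.80.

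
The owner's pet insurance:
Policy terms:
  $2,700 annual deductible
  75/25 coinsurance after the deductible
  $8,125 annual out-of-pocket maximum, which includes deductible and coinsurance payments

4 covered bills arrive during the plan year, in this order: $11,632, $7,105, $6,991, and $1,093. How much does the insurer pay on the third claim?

$5,575.25

Claim 1 — $11,632: $2,700 finishes the deductible; $8,932 goes to coinsurance; 25% of $8,932 = $2,233. Cost to owner: $4,933. OOP to date $4,933. Insurer: $11,632 − $4,933 = $6,699.
Claim 2 — $7,105: deductible met; 25% of $7,105 = $1,776.25. Owner pays $1,776.25; OOP now $6,709.25. Insurer: $7,105 − $1,776.25 = $5,328.75.
Claim 3 — $6,991: 25% coinsurance on $6,991 = $1,747.75. Adding that to $6,709.25 gives $8,457, past the $8,125 cap; owner pays only $8,125 − $6,709.25 = $1,415.75. Plan pays $6,991 − $1,415.75 = $5,575.25.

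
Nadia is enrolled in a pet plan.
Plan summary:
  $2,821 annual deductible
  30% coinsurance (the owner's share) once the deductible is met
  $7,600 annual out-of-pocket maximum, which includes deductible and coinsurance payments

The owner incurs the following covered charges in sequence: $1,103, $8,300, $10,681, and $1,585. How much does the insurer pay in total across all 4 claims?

$14,069

Bill 1, $1,103: all of it applies to the deductible. Owner pays $1,103; OOP now $1,103. Plan pays $1,103 − $1,103 = $0.
Bill 2, $8,300: $1,718 finishes the deductible; $6,582 goes to coinsurance; coinsurance $6,582 × 30% = $1,974.60. Cost to owner: $3,692.60. OOP to date $4,795.60. Insurer: $8,300 − $3,692.60 = $4,607.40.
Bill 3, $10,681: deductible met; 30% of $10,681 = $3,204.30. That would push OOP to $7,999.90, over the $7,600 cap, so owner pays $7,600 − $4,795.60 = $2,804.40. Insurer: $10,681 − $2,804.40 = $7,876.60.
Bill 4, $1,585: deductible already satisfied, so owner's share is 30% × $1,585 = $475.50. That would push OOP to $8,075.50, over the $7,600 cap, so owner pays $7,600 − $7,600 = $0. Insurer: $1,585 − $0 = $1,585.
Insurer total = bills − owner's total = $21,669 − $7,600 = $14,069.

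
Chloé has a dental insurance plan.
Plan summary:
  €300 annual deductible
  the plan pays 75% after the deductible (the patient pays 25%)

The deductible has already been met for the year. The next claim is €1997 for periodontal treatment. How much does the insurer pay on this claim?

€1497.75

The deductible is already satisfied, so the full bill goes to coinsurance.
Patient's 25% share of €1997 is €499.25.
The plan picks up €1997 − €499.25 = €1497.75.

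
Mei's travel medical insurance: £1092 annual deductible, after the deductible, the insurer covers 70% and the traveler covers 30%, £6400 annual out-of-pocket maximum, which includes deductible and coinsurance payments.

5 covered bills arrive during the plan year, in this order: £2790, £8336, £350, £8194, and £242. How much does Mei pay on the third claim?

Claim 1 (£2790): £1092 to deductible, leaving £1698; 30% of £1698 = £509.40. Traveler pays £1601.40; OOP now £1601.40.
Claim 2 (£8336): 30% coinsurance on £8336 = £2500.80. Traveler pays £2500.80; OOP now £4102.20.
Claim 3 (£350): 30% coinsurance on £350 = £105. Traveler pays £105; OOP now £4207.20.

£105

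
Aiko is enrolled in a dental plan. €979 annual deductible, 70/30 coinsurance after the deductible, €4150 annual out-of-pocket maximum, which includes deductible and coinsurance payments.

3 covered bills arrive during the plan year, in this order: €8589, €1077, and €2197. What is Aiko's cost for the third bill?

€564.90

#1 (€8589): €979 finishes the deductible; €7610 goes to coinsurance; coinsurance €7610 × 30% = €2283. Cost to patient: €3262. OOP to date €3262.
#2 (€1077): 30% coinsurance on €1077 = €323.10. Patient owes €323.10 (running OOP €3585.10).
#3 (€2197): deductible met; 30% of €2197 = €659.10. That would push OOP to €4244.20, over the €4150 cap, so patient pays €4150 − €3585.10 = €564.90.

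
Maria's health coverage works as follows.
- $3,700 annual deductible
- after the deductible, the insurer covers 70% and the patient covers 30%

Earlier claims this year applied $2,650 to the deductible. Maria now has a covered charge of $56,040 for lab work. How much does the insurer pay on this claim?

$2,650 of the $3,700 deductible is already met, leaving $1,050.
The remaining $54,990 (= $56,040 − $1,050) moves to coinsurance.
30% of $54,990 = $16,497 falls to the patient.
So the patient owes $1,050 + $16,497 = $17,547.
The insurer covers the remainder: $56,040 − $17,547 = $38,493.

$38,493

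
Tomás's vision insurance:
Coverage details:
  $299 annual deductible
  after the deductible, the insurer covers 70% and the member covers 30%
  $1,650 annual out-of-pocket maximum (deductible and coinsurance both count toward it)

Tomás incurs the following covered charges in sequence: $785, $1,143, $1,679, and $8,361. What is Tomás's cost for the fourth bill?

$358.60

Claim 1 — $785: $299 to deductible, leaving $486; coinsurance $486 × 30% = $145.80. Member owes $444.80 (running OOP $444.80).
Claim 2 — $1,143: 30% coinsurance on $1,143 = $342.90. Member pays $342.90; OOP now $787.70.
Claim 3 — $1,679: deductible already satisfied, so member's share is 30% × $1,679 = $503.70. Member owes $503.70 (running OOP $1,291.40).
Claim 4 — $8,361: deductible met; 30% of $8,361 = $2,508.30. Adding that to $1,291.40 gives $3,799.70, past the $1,650 cap; member pays only $1,650 − $1,291.40 = $358.60.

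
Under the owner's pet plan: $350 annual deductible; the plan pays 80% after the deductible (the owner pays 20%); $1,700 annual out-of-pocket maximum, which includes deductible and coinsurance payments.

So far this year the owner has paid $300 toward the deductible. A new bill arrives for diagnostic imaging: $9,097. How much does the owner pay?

$1,400

$300 of the $350 deductible is already met, leaving $50.
After the $50 deductible portion, $9,097 − $50 = $9,047 is subject to coinsurance.
20% of $9,047 = $1,809.40 falls to the owner.
That puts the owner's cost at $50 + $1,809.40 = $1,859.40 before any cap.
That would bring total out-of-pocket to $2,159.40, past the $1,700 cap. The owner is capped at $1,700 − $300 = $1,400 on this claim.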